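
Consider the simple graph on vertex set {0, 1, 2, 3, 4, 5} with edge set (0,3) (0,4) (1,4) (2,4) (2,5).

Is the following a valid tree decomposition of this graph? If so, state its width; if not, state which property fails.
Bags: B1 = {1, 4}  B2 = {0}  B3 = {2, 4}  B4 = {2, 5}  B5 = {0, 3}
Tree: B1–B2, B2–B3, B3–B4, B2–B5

A tree decomposition must satisfy three properties: every vertex lies in some bag; for every edge, both endpoints lie together in some bag; and for every vertex, the bags containing it form a connected subtree. Here edge (4,0) lies in no bag, so the decomposition is invalid.

No — edge (4,0) lies in no bag.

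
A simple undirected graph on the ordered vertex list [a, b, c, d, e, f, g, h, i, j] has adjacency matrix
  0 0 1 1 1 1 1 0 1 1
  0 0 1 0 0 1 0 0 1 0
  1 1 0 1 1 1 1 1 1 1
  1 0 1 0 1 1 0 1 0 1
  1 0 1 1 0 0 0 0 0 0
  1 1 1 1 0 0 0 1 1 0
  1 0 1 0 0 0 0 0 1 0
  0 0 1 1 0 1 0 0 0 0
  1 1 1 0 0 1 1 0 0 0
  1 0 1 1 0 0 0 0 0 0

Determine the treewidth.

A width-3 tree decomposition is:
Bags: B1 = {a, c, f, i}  B2 = {a, c, d, f}  B3 = {a, c, d, e}  B4 = {b, c, f, i}  B5 = {a, c, g, i}  B6 = {a, c, d, j}  B7 = {c, d, f, h}
Tree: B1–B2, B2–B3, B1–B4, B1–B5, B2–B6, B2–B7
The largest bag has 4 vertices, giving width 3; this decomposition certifies tw(G) ≤ 3. For the lower bound, the 4 vertices {c, d, f, h} are pairwise adjacent, and any tree decomposition puts a clique entirely inside one bag — forcing width ≥ 3. Combining the bounds, tw(G) = 3.

3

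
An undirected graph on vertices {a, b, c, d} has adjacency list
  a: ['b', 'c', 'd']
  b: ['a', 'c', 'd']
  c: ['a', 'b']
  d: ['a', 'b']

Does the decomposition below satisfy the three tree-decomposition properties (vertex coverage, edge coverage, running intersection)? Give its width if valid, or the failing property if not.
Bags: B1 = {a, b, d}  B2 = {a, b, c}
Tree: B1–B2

Yes; width 2.

Vertex coverage: the bags together contain {a, b, c, d}, the full vertex set. Edge coverage: each edge of G has both endpoints in at least one bag. Running intersection: for every vertex, the bags containing it form a connected subtree. All three properties hold, so this is a valid tree decomposition of width max|bag| − 1 = 2, and hence tw(G) ≤ 2.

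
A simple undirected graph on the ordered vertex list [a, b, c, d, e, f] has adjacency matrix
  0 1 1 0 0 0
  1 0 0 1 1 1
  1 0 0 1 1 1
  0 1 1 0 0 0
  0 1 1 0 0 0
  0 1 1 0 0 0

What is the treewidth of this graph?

A width-2 tree decomposition is:
Bags: B1 = {a, b, c}  B2 = {b, c, e}  B3 = {b, c, d}  B4 = {b, c, f}
Tree: B1–B2, B2–B3, B3–B4
Every bag has size at most 3, so the width is 3 − 1 = 2 and tw(G) ≤ 2. The edges c–a–b–e–c form a cycle, so G is not a tree and its treewidth is at least 2. The upper and lower bounds meet at 2, so that is the treewidth.

2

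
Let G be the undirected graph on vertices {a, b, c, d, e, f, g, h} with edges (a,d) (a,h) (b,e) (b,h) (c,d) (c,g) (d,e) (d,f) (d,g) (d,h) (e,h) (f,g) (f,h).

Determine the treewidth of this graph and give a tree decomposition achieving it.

Treewidth 2.
One such decomposition:
Bags: B1 = {d, f, h}  B2 = {d, f, g}  B3 = {d, e, h}  B4 = {c, d, g}  B5 = {a, d, h}  B6 = {b, e, h}
Tree: B1–B2, B1–B3, B2–B4, B1–B5, B3–B6

Every bag has size at most 3, so the width is 3 − 1 = 2 and tw(G) ≤ 2. On the other hand G contains the 3-clique {c, d, g}. A clique must lie in a single bag of any decomposition, so no decomposition can have width below 2. Therefore the treewidth is 2.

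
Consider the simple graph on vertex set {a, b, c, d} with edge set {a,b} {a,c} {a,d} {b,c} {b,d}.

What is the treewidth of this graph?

2

A width-2 tree decomposition is:
Bags: B1 = {a, b, c}  B2 = {a, b, d}
Tree: B1–B2
Every bag has size at most 3, so the width is 3 − 1 = 2 and tw(G) ≤ 2. On the other hand G contains the 3-clique {a, b, d}. A clique must lie in a single bag of any decomposition, so no decomposition can have width below 2. The upper and lower bounds meet at 2, so that is the treewidth.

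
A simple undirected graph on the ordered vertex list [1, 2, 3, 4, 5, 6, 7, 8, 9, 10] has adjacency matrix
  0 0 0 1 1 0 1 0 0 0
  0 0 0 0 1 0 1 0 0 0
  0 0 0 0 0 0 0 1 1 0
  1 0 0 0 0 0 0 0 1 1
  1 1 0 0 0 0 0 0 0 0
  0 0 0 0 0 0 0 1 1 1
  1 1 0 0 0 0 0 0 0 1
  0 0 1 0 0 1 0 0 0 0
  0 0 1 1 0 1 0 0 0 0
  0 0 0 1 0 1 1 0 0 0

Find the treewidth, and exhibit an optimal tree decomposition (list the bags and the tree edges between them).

Each bag holds 3 vertices, so the decomposition has width 2, which upper-bounds the treewidth. Since 5–2–7–1–5 is a cycle in G, G is not acyclic. Forests are exactly the graphs of treewidth ≤ 1, so tw(G) ≥ 2. Combining the bounds, tw(G) = 2.

Treewidth 2.
One optimal decomposition is:
Bags: B1 = {1, 2, 5}  B2 = {1, 2, 7}  B3 = {1, 4, 7}  B4 = {4, 7, 10}  B5 = {4, 9, 10}  B6 = {6, 9, 10}  B7 = {3, 6, 9}  B8 = {3, 6, 8}
Tree: B1–B2, B2–B3, B3–B4, B4–B5, B5–B6, B6–B7, B7–B8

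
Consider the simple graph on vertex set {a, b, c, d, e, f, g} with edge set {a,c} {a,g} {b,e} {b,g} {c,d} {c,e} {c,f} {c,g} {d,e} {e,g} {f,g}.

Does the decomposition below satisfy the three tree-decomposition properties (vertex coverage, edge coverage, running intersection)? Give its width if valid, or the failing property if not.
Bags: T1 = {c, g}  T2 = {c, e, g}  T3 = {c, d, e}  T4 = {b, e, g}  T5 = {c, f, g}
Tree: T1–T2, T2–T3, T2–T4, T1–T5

A tree decomposition must satisfy three properties: every vertex lies in some bag; for every edge, both endpoints lie together in some bag; and for every vertex, the bags containing it form a connected subtree. Here vertex a appears in no bag, so the decomposition is invalid.

No — vertex a appears in no bag.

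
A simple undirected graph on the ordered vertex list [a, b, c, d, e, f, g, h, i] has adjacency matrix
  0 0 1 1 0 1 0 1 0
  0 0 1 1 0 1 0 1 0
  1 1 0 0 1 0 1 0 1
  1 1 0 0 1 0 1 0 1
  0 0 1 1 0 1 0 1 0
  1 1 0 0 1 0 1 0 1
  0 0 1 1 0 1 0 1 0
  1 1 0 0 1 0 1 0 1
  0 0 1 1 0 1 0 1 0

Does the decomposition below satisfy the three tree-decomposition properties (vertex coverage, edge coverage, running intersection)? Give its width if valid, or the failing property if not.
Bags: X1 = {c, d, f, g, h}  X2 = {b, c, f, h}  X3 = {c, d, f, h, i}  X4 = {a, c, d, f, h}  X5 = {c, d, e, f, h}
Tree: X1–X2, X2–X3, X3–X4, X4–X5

No — edge (d,b) lies in no bag.

A tree decomposition must satisfy three properties: every vertex lies in some bag; for every edge, both endpoints lie together in some bag; and for every vertex, the bags containing it form a connected subtree. Here edge (d,b) lies in no bag, so the decomposition is invalid.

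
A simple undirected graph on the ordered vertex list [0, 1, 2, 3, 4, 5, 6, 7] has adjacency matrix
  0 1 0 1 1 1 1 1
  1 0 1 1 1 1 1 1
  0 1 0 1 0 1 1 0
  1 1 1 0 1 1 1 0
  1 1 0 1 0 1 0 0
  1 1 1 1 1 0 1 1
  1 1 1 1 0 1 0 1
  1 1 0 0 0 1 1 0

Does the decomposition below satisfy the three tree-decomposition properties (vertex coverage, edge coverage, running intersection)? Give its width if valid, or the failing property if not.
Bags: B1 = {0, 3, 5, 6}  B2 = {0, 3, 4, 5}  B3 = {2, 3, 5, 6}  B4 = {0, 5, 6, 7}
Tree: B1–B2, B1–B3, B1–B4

A tree decomposition must satisfy three properties: every vertex lies in some bag; for every edge, both endpoints lie together in some bag; and for every vertex, the bags containing it form a connected subtree. Here vertex 1 appears in no bag, so the decomposition is invalid.

No — vertex 1 appears in no bag.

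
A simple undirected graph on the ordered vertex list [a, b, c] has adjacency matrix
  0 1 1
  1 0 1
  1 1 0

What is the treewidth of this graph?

2

A width-2 tree decomposition is:
Bags: B1 = {a, b, c}
Tree: (single bag)
With just one bag of size 3, the width is 3 − 1 = 2, so tw(G) ≤ 2. Conversely, {a, b, c} is a clique of size 3, and the vertices of any clique must share a bag in every tree decomposition; so some bag has ≥ 3 vertices and tw(G) ≥ 2. Combining the bounds, tw(G) = 2.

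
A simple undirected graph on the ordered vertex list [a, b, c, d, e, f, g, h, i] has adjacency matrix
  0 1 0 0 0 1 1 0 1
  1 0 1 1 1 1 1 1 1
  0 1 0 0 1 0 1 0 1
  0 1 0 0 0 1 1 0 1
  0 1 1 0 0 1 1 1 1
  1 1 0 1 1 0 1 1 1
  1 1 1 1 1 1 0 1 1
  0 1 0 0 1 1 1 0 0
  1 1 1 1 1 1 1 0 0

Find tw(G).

A width-4 tree decomposition is:
Bags: B1 = {b, e, f, g, i}  B2 = {b, d, f, g, i}  B3 = {b, e, f, g, h}  B4 = {a, b, f, g, i}  B5 = {b, c, e, g, i}
Tree: B1–B2, B1–B3, B2–B4, B1–B5
The largest bag has 5 vertices, giving width 4; this decomposition certifies tw(G) ≤ 4. On the other hand G contains the 5-clique {b, c, e, g, i}. A clique must lie in a single bag of any decomposition, so no decomposition can have width below 4. Combining the bounds, tw(G) = 4.

4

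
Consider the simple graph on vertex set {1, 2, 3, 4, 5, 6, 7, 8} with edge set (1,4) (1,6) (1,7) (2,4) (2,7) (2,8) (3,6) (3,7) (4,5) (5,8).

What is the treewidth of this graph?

A width-2 tree decomposition is:
Bags: B1 = {2, 5, 8}  B2 = {2, 4, 5}  B3 = {2, 4, 7}  B4 = {1, 4, 7}  B5 = {1, 3, 7}  B6 = {1, 3, 6}
Tree: B1–B2, B2–B3, B3–B4, B4–B5, B5–B6
Each bag holds 3 vertices, so the decomposition has width 2, which upper-bounds the treewidth. Since 8–5–4–2–8 is a cycle in G, G is not acyclic. Forests are exactly the graphs of treewidth ≤ 1, so tw(G) ≥ 2. Combining the bounds, tw(G) = 2.

2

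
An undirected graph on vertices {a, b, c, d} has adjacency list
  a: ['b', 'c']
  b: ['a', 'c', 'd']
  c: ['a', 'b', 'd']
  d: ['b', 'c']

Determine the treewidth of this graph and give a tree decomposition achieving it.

Treewidth 2.
Bags: B1 = {a, b, c}  B2 = {b, c, d}
Tree: B1–B2

Every bag has size at most 3, so the width is 3 − 1 = 2 and tw(G) ≤ 2. For the lower bound, the 3 vertices {b, c, d} are pairwise adjacent, and any tree decomposition puts a clique entirely inside one bag — forcing width ≥ 2. The upper and lower bounds meet at 2, so that is the treewidth.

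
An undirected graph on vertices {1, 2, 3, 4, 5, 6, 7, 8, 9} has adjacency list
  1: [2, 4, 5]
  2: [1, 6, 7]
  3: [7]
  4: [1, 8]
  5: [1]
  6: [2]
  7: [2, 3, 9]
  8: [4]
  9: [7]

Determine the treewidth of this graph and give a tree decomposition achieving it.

Treewidth 1.
Bags: B1 = {1, 5}  B2 = {1, 2}  B3 = {1, 4}  B4 = {2, 7}  B5 = {3, 7}  B6 = {4, 8}  B7 = {2, 6}  B8 = {7, 9}
Tree: B1–B2, B2–B3, B2–B4, B4–B5, B3–B6, B4–B7, B5–B8

Each bag holds 2 vertices, so the decomposition has width 1, which upper-bounds the treewidth. Any graph with an edge has treewidth ≥ 1, and G has the edge 1–5. Combining the bounds, tw(G) = 1.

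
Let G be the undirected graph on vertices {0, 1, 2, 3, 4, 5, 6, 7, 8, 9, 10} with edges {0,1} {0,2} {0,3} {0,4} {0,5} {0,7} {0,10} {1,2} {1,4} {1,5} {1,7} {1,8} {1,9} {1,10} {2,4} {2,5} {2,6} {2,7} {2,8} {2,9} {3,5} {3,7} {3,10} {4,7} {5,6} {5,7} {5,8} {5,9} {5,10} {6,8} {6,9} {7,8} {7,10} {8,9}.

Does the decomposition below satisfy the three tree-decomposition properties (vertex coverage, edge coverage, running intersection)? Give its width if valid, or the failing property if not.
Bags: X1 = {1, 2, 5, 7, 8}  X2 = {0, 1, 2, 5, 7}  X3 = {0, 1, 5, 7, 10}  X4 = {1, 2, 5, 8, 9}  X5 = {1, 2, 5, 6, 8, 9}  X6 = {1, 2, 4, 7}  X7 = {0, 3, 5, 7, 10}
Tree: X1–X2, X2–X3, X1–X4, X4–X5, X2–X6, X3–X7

A tree decomposition must satisfy three properties: every vertex lies in some bag; for every edge, both endpoints lie together in some bag; and for every vertex, the bags containing it form a connected subtree. Here edge (0,4) lies in no bag, so the decomposition is invalid.

No — edge (0,4) lies in no bag.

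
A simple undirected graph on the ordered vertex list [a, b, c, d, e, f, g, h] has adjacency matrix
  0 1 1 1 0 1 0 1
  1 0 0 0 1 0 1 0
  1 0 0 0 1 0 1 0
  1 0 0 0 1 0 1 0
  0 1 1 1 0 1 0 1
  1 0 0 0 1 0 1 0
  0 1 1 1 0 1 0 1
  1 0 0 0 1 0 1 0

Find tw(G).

3

A width-3 tree decomposition is:
Bags: B1 = {a, b, e, g}  B2 = {a, e, f, g}  B3 = {a, c, e, g}  B4 = {a, e, g, h}  B5 = {a, d, e, g}
Tree: B1–B2, B2–B3, B3–B4, B4–B5
Every bag has size at most 4, so the width is 4 − 1 = 3 and tw(G) ≤ 3. For the lower bound: the 4 vertex sets {b,g}, {e,f}, {a}, {c} are disjoint, each induces a connected subgraph, and every pair is joined by at least one edge of G. Contracting each set to a single vertex therefore yields K_{4} as a minor, and since treewidth is minor-monotone, tw(G) ≥ tw(K_{4}) = 3. Combining the bounds, tw(G) = 3.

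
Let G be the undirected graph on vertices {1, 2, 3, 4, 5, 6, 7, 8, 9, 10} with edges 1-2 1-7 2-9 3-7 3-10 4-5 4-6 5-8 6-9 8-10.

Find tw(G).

2

A width-2 tree decomposition is:
Bags: B1 = {1, 2, 9}  B2 = {1, 6, 9}  B3 = {1, 4, 6}  B4 = {1, 4, 5}  B5 = {1, 5, 8}  B6 = {1, 8, 10}  B7 = {1, 3, 10}  B8 = {1, 3, 7}
Tree: B1–B2, B2–B3, B3–B4, B4–B5, B5–B6, B6–B7, B7–B8
Each bag holds 3 vertices, so the decomposition has width 2, which upper-bounds the treewidth. For the lower bound, G contains the cycle 1–2–9–6–4–5–8–10–3–7–1, so G is not a forest; only forests have treewidth ≤ 1, hence tw(G) ≥ 2. Hence tw(G) = 2 exactly.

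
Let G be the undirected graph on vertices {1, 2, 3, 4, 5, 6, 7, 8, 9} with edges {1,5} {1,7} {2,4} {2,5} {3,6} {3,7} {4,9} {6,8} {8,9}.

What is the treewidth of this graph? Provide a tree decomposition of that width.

Treewidth 2.
Bags: B1 = {2, 4, 5}  B2 = {4, 5, 9}  B3 = {5, 8, 9}  B4 = {5, 6, 8}  B5 = {3, 5, 6}  B6 = {3, 5, 7}  B7 = {1, 5, 7}
Tree: B1–B2, B2–B3, B3–B4, B4–B5, B5–B6, B6–B7

The largest bag has 3 vertices, giving width 2; this decomposition certifies tw(G) ≤ 2. The edges 5–2–4–9–8–6–3–7–1–5 form a cycle, so G is not a tree and its treewidth is at least 2. Therefore the treewidth is 2.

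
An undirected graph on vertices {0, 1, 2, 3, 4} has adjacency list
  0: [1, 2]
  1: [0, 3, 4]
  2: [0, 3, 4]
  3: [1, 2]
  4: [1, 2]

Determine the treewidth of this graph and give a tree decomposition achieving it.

Every bag has size at most 3, so the width is 3 − 1 = 2 and tw(G) ≤ 2. The edges 2–0–1–4–2 form a cycle, so G is not a tree and its treewidth is at least 2. The upper and lower bounds meet at 2, so that is the treewidth.

Treewidth 2.
Bags: B1 = {0, 1, 2}  B2 = {1, 2, 4}  B3 = {1, 2, 3}
Tree: B1–B2, B2–B3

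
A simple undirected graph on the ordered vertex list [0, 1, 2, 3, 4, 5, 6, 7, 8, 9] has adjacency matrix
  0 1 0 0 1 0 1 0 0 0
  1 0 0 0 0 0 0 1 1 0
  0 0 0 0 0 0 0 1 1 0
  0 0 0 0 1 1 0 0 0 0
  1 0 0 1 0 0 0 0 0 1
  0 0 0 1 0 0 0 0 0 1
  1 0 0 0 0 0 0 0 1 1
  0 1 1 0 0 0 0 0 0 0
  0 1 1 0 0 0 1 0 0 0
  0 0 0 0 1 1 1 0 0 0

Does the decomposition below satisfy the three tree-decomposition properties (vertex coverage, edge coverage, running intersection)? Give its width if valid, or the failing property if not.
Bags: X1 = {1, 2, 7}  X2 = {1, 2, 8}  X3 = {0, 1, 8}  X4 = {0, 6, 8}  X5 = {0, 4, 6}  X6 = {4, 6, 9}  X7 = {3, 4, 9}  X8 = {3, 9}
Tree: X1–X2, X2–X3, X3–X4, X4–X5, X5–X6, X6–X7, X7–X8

No — vertex 5 appears in no bag.

A tree decomposition must satisfy three properties: every vertex lies in some bag; for every edge, both endpoints lie together in some bag; and for every vertex, the bags containing it form a connected subtree. Here vertex 5 appears in no bag, so the decomposition is invalid.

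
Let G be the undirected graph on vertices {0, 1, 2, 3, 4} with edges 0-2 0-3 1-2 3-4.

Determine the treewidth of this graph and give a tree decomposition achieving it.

Each bag holds 2 vertices, so the decomposition has width 1, which upper-bounds the treewidth. Any graph with an edge has treewidth ≥ 1, and G has the edge 1–2. Hence tw(G) = 1 exactly.

Treewidth 1.
One such decomposition:
Bags: B1 = {1, 2}  B2 = {0, 2}  B3 = {0, 3}  B4 = {3, 4}
Tree: B1–B2, B2–B3, B3–B4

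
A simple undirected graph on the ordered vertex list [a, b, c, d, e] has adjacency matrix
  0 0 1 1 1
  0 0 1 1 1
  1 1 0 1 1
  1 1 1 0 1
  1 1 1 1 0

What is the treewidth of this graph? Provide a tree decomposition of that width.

Treewidth 3.
One such decomposition:
Bags: B1 = {a, c, d, e}  B2 = {b, c, d, e}
Tree: B1–B2

The largest bag has 4 vertices, giving width 3; this decomposition certifies tw(G) ≤ 3. Conversely, {a, c, d, e} is a clique of size 4, and the vertices of any clique must share a bag in every tree decomposition; so some bag has ≥ 4 vertices and tw(G) ≥ 3. Hence tw(G) = 3 exactly.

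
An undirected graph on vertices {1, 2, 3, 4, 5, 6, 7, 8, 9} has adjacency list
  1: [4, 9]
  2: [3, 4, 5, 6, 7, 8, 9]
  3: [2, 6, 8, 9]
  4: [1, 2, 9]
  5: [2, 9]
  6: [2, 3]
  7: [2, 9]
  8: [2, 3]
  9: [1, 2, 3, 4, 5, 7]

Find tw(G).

A width-2 tree decomposition is:
Bags: B1 = {2, 7, 9}  B2 = {2, 3, 9}  B3 = {2, 3, 8}  B4 = {2, 4, 9}  B5 = {1, 4, 9}  B6 = {2, 5, 9}  B7 = {2, 3, 6}
Tree: B1–B2, B2–B3, B2–B4, B4–B5, B2–B6, B2–B7
The largest bag has 3 vertices, giving width 2; this decomposition certifies tw(G) ≤ 2. For the lower bound, the 3 vertices {1, 4, 9} are pairwise adjacent, and any tree decomposition puts a clique entirely inside one bag — forcing width ≥ 2. Hence tw(G) = 2 exactly.

2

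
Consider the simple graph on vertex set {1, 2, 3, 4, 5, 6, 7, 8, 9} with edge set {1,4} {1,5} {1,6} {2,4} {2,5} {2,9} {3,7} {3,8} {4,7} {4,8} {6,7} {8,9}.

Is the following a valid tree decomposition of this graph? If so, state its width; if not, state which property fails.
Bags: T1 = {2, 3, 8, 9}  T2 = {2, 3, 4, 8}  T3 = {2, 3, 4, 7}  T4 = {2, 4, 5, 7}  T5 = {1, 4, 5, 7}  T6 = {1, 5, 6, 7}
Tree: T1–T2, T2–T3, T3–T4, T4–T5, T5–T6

Checking the three conditions: (i) the bags cover all of {1, 2, 3, 4, 5, 6, 7, 8, 9}; (ii) for each edge, some bag contains both endpoints; (iii) the bags containing any fixed vertex form a subtree. All hold, so the decomposition is valid with width 4 − 1 = 3.

Yes; width 3.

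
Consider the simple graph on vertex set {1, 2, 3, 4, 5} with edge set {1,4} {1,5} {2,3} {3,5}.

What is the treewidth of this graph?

A width-1 tree decomposition is:
Bags: B1 = {2, 3}  B2 = {3, 5}  B3 = {1, 5}  B4 = {1, 4}
Tree: B1–B2, B2–B3, B3–B4
The largest bag has 2 vertices, giving width 1; this decomposition certifies tw(G) ≤ 1. G has an edge, so its treewidth is at least 1. The upper and lower bounds meet at 1, so that is the treewidth.

1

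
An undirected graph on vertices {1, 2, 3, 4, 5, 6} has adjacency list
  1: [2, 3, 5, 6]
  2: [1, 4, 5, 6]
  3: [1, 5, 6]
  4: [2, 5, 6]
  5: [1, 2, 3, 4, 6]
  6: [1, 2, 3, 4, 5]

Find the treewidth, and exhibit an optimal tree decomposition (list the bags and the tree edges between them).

Treewidth 3.
One optimal decomposition is:
Bags: B1 = {2, 4, 5, 6}  B2 = {1, 2, 5, 6}  B3 = {1, 3, 5, 6}
Tree: B1–B2, B2–B3

Every bag has size at most 4, so the width is 4 − 1 = 3 and tw(G) ≤ 3. Conversely, {1, 2, 5, 6} is a clique of size 4, and the vertices of any clique must share a bag in every tree decomposition; so some bag has ≥ 4 vertices and tw(G) ≥ 3. Combining the bounds, tw(G) = 3.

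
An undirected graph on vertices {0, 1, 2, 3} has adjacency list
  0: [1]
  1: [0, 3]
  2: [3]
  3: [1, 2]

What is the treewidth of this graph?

1

A width-1 tree decomposition is:
Bags: B1 = {0, 1}  B2 = {1, 3}  B3 = {2, 3}
Tree: B1–B2, B2–B3
Every bag has size at most 2, so the width is 2 − 1 = 1 and tw(G) ≤ 1. G has an edge, so its treewidth is at least 1. Hence tw(G) = 1 exactly.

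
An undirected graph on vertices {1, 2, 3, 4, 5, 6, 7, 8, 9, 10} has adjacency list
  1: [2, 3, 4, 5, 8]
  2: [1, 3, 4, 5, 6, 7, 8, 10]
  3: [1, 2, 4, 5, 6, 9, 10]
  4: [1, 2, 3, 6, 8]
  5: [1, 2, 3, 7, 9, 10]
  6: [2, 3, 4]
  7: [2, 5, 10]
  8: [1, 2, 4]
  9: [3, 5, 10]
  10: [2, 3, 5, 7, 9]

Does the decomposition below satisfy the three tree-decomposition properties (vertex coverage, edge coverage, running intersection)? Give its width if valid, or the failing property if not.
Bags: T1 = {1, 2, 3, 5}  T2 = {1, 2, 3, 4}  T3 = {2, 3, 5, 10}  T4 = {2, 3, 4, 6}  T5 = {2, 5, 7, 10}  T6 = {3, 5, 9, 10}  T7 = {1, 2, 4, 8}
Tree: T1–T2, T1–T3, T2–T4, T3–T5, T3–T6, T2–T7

Checking the three conditions: (i) the bags cover all of {1, 2, 3, 4, 5, 6, 7, 8, 9, 10}; (ii) for each edge, some bag contains both endpoints; (iii) the bags containing any fixed vertex form a subtree. All hold, so the decomposition is valid with width 4 − 1 = 3.

Yes; width 3.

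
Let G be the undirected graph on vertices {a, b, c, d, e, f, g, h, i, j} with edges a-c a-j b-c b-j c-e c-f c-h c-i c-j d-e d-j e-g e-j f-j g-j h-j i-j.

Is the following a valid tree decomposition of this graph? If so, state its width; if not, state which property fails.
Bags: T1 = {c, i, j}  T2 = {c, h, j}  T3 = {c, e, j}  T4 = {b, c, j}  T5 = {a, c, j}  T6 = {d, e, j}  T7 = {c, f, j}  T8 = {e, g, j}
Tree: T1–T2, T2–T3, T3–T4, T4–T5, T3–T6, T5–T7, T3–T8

Yes; width 2.

Checking the three conditions: (i) the bags cover all of {a, b, c, d, e, f, g, h, i, j}; (ii) for each edge, some bag contains both endpoints; (iii) the bags containing any fixed vertex form a subtree. All hold, so the decomposition is valid with width 3 − 1 = 2.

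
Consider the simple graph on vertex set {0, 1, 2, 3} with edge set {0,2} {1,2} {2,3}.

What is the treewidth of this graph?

A width-1 tree decomposition is:
Bags: B1 = {1, 2}  B2 = {2, 3}  B3 = {0, 2}
Tree: B1–B2, B2–B3
The largest bag has 2 vertices, giving width 1; this decomposition certifies tw(G) ≤ 1. G has an edge, so its treewidth is at least 1. Hence tw(G) = 1 exactly.

1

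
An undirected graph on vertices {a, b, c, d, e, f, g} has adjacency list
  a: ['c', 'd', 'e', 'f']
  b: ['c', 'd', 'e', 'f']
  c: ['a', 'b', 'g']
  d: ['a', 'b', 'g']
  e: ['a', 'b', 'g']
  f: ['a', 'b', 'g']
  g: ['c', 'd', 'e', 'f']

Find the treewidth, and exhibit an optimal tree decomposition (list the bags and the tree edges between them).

The largest bag has 4 vertices, giving width 3; this decomposition certifies tw(G) ≤ 3. For the lower bound: the 4 vertex sets {b,d}, {c,g}, {a}, {f} are disjoint, each induces a connected subgraph, and every pair is joined by at least one edge of G. Contracting each set to a single vertex therefore yields K_{4} as a minor, and since treewidth is minor-monotone, tw(G) ≥ tw(K_{4}) = 3. The upper and lower bounds meet at 3, so that is the treewidth.

Treewidth 3.
Bags: B1 = {a, b, d, g}  B2 = {a, b, c, g}  B3 = {a, b, f, g}  B4 = {a, b, e, g}
Tree: B1–B2, B2–B3, B3–B4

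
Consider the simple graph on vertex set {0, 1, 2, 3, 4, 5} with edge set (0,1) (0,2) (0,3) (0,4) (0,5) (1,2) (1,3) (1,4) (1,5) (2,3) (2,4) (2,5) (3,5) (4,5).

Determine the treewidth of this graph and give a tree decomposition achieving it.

Treewidth 4.
One optimal decomposition is:
Bags: B1 = {0, 1, 2, 3, 5}  B2 = {0, 1, 2, 4, 5}
Tree: B1–B2

Every bag has size at most 5, so the width is 5 − 1 = 4 and tw(G) ≤ 4. On the other hand G contains the 5-clique {0, 1, 2, 3, 5}. A clique must lie in a single bag of any decomposition, so no decomposition can have width below 4. Hence tw(G) = 4 exactly.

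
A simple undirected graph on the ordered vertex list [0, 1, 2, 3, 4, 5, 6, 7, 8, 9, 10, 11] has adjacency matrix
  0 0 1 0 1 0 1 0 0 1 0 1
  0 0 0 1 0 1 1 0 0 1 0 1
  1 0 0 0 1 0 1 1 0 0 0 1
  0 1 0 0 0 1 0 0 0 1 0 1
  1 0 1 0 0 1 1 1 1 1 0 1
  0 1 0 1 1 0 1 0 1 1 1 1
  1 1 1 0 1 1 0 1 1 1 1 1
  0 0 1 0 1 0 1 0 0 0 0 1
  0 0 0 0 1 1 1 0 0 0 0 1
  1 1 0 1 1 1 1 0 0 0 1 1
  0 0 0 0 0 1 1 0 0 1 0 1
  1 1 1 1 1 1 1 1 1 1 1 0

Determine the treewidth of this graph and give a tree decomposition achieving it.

Treewidth 4.
Bags: B1 = {0, 4, 6, 9, 11}  B2 = {4, 5, 6, 9, 11}  B3 = {4, 5, 6, 8, 11}  B4 = {1, 5, 6, 9, 11}  B5 = {0, 2, 4, 6, 11}  B6 = {2, 4, 6, 7, 11}  B7 = {1, 3, 5, 9, 11}  B8 = {5, 6, 9, 10, 11}
Tree: B1–B2, B2–B3, B2–B4, B1–B5, B5–B6, B4–B7, B4–B8

Every bag has size at most 5, so the width is 5 − 1 = 4 and tw(G) ≤ 4. Conversely, {1, 3, 5, 9, 11} is a clique of size 5, and the vertices of any clique must share a bag in every tree decomposition; so some bag has ≥ 5 vertices and tw(G) ≥ 4. Hence tw(G) = 4 exactly.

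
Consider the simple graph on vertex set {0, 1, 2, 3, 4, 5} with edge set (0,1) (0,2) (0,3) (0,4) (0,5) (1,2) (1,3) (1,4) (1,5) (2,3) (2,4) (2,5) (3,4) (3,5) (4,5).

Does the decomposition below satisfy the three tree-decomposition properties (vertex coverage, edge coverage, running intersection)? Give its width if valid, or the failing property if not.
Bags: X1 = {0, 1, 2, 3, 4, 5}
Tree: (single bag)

Every vertex of G appears in some bag (union = {0, 1, 2, 3, 4, 5}); every edge is covered by a bag; and for each vertex v the set of bags containing v is connected in the bag tree. The decomposition is therefore valid. The largest bag has 6 vertices, so the width is 5.

Yes; width 5.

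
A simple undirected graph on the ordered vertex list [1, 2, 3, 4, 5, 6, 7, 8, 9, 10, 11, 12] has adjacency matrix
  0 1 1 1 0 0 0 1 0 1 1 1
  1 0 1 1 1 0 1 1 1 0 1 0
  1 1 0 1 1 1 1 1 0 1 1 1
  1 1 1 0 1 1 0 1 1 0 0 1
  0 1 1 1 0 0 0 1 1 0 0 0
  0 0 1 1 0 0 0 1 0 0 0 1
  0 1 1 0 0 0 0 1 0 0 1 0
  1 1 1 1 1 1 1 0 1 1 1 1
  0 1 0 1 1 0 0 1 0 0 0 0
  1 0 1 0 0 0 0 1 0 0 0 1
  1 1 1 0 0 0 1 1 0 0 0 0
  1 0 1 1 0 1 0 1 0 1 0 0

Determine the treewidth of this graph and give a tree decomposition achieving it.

Each bag holds 5 vertices, so the decomposition has width 4, which upper-bounds the treewidth. For the lower bound, the 5 vertices {2, 4, 5, 8, 9} are pairwise adjacent, and any tree decomposition puts a clique entirely inside one bag — forcing width ≥ 4. Therefore the treewidth is 4.

Treewidth 4.
One such decomposition:
Bags: B1 = {1, 3, 4, 8, 12}  B2 = {1, 2, 3, 4, 8}  B3 = {1, 3, 8, 10, 12}  B4 = {1, 2, 3, 8, 11}  B5 = {2, 3, 7, 8, 11}  B6 = {2, 3, 4, 5, 8}  B7 = {3, 4, 6, 8, 12}  B8 = {2, 4, 5, 8, 9}
Tree: B1–B2, B1–B3, B2–B4, B4–B5, B2–B6, B1–B7, B6–B8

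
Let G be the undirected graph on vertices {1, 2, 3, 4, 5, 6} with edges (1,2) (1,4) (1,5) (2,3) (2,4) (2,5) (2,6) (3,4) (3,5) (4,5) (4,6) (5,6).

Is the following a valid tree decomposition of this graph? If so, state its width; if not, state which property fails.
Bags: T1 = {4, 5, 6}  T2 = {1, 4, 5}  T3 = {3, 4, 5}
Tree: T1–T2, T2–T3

A tree decomposition must satisfy three properties: every vertex lies in some bag; for every edge, both endpoints lie together in some bag; and for every vertex, the bags containing it form a connected subtree. Here vertex 2 appears in no bag, so the decomposition is invalid.

No — vertex 2 appears in no bag.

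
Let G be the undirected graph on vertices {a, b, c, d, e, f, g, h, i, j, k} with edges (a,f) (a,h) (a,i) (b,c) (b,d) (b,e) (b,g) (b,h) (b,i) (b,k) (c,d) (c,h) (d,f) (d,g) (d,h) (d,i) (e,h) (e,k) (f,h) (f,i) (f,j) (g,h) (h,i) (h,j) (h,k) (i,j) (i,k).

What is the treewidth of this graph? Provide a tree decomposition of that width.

Every bag has size at most 4, so the width is 4 − 1 = 3 and tw(G) ≤ 3. Conversely, {a, f, h, i} is a clique of size 4, and the vertices of any clique must share a bag in every tree decomposition; so some bag has ≥ 4 vertices and tw(G) ≥ 3. Combining the bounds, tw(G) = 3.

Treewidth 3.
One optimal decomposition is:
Bags: B1 = {d, f, h, i}  B2 = {b, d, h, i}  B3 = {b, c, d, h}  B4 = {f, h, i, j}  B5 = {b, h, i, k}  B6 = {b, d, g, h}  B7 = {b, e, h, k}  B8 = {a, f, h, i}
Tree: B1–B2, B2–B3, B1–B4, B2–B5, B3–B6, B5–B7, B1–B8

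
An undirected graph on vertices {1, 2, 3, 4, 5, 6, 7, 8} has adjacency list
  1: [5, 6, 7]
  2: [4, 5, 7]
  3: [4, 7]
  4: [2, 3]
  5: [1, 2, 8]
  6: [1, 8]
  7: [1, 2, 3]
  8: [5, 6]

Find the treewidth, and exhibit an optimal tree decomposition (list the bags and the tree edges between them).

The largest bag has 3 vertices, giving width 2; this decomposition certifies tw(G) ≤ 2. For the lower bound, G contains the cycle 8–6–1–5–8, so G is not a forest; only forests have treewidth ≤ 1, hence tw(G) ≥ 2. Therefore the treewidth is 2.

Treewidth 2.
One such decomposition:
Bags: B1 = {5, 6, 8}  B2 = {1, 5, 6}  B3 = {1, 2, 5}  B4 = {1, 2, 7}  B5 = {2, 4, 7}  B6 = {3, 4, 7}
Tree: B1–B2, B2–B3, B3–B4, B4–B5, B5–B6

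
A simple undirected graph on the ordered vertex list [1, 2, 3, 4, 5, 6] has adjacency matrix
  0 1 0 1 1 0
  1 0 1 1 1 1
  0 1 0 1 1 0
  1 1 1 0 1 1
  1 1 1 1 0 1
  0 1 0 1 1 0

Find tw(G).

3

A width-3 tree decomposition is:
Bags: B1 = {2, 4, 5, 6}  B2 = {1, 2, 4, 5}  B3 = {2, 3, 4, 5}
Tree: B1–B2, B2–B3
Each bag holds 4 vertices, so the decomposition has width 3, which upper-bounds the treewidth. On the other hand G contains the 4-clique {1, 2, 4, 5}. A clique must lie in a single bag of any decomposition, so no decomposition can have width below 3. Therefore the treewidth is 3.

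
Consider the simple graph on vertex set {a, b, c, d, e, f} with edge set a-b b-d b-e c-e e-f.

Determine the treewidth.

A width-1 tree decomposition is:
Bags: B1 = {b, e}  B2 = {b, d}  B3 = {e, f}  B4 = {c, e}  B5 = {a, b}
Tree: B1–B2, B1–B3, B1–B4, B2–B5
Each bag holds 2 vertices, so the decomposition has width 1, which upper-bounds the treewidth. G has an edge, so its treewidth is at least 1. Therefore the treewidth is 1.

1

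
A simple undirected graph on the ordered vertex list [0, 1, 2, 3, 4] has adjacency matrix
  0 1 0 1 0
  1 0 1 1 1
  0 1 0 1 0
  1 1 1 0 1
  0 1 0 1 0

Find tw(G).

2

A width-2 tree decomposition is:
Bags: B1 = {1, 2, 3}  B2 = {1, 3, 4}  B3 = {0, 1, 3}
Tree: B1–B2, B2–B3
Each bag holds 3 vertices, so the decomposition has width 2, which upper-bounds the treewidth. For the lower bound, the 3 vertices {0, 1, 3} are pairwise adjacent, and any tree decomposition puts a clique entirely inside one bag — forcing width ≥ 2. Therefore the treewidth is 2.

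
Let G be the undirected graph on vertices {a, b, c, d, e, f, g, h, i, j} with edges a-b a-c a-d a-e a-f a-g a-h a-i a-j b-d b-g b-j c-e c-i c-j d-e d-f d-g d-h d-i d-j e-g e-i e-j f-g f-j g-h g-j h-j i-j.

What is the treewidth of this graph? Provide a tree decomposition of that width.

Every bag has size at most 5, so the width is 5 − 1 = 4 and tw(G) ≤ 4. Conversely, {a, d, e, g, j} is a clique of size 5, and the vertices of any clique must share a bag in every tree decomposition; so some bag has ≥ 5 vertices and tw(G) ≥ 4. Hence tw(G) = 4 exactly.

Treewidth 4.
One optimal decomposition is:
Bags: B1 = {a, d, e, i, j}  B2 = {a, d, e, g, j}  B3 = {a, c, e, i, j}  B4 = {a, b, d, g, j}  B5 = {a, d, f, g, j}  B6 = {a, d, g, h, j}
Tree: B1–B2, B1–B3, B2–B4, B2–B5, B5–B6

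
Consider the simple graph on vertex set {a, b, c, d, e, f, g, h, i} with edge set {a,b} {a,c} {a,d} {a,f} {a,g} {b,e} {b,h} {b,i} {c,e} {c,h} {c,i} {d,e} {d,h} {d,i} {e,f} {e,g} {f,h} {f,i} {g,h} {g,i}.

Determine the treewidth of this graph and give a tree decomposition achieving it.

Every bag has size at most 5, so the width is 5 − 1 = 4 and tw(G) ≤ 4. For the lower bound: the 5 vertex sets {c,h}, {a,f}, {e,g}, {i}, {d} are disjoint, each induces a connected subgraph, and every pair is joined by at least one edge of G. Contracting each set to a single vertex therefore yields K_{5} as a minor, and since treewidth is minor-monotone, tw(G) ≥ tw(K_{5}) = 4. Therefore the treewidth is 4.

Treewidth 4.
One such decomposition:
Bags: B1 = {a, c, e, h, i}  B2 = {a, e, f, h, i}  B3 = {a, e, g, h, i}  B4 = {a, d, e, h, i}  B5 = {a, b, e, h, i}
Tree: B1–B2, B2–B3, B3–B4, B4–B5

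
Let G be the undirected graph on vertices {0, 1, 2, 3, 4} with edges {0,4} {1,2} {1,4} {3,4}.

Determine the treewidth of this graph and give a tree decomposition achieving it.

The largest bag has 2 vertices, giving width 1; this decomposition certifies tw(G) ≤ 1. Any graph with an edge has treewidth ≥ 1, and G has the edge 0–4. Therefore the treewidth is 1.

Treewidth 1.
One such decomposition:
Bags: B1 = {0, 4}  B2 = {3, 4}  B3 = {1, 4}  B4 = {1, 2}
Tree: B1–B2, B2–B3, B3–B4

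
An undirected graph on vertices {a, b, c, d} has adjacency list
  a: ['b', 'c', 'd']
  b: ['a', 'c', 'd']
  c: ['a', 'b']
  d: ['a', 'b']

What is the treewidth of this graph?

2

A width-2 tree decomposition is:
Bags: B1 = {a, b, c}  B2 = {a, b, d}
Tree: B1–B2
Each bag holds 3 vertices, so the decomposition has width 2, which upper-bounds the treewidth. On the other hand G contains the 3-clique {a, b, d}. A clique must lie in a single bag of any decomposition, so no decomposition can have width below 2. Hence tw(G) = 2 exactly.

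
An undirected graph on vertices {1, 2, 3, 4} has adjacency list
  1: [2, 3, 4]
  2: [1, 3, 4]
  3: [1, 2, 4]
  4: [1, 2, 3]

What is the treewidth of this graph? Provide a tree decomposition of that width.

A single bag containing all 4 vertices is trivially a valid decomposition of width 3. For the lower bound, the 4 vertices {1, 2, 3, 4} are pairwise adjacent, and any tree decomposition puts a clique entirely inside one bag — forcing width ≥ 3. Therefore the treewidth is 3.

Treewidth 3.
One such decomposition:
Bags: B1 = {1, 2, 3, 4}
Tree: (single bag)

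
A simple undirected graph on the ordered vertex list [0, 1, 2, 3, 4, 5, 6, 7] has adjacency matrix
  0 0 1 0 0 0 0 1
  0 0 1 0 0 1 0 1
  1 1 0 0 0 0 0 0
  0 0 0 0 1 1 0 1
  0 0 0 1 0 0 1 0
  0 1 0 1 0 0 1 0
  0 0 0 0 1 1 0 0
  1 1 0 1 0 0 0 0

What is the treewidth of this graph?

2

A width-2 tree decomposition is:
Bags: B1 = {4, 5, 6}  B2 = {3, 4, 5}  B3 = {1, 3, 5}  B4 = {1, 3, 7}  B5 = {1, 2, 7}  B6 = {0, 2, 7}
Tree: B1–B2, B2–B3, B3–B4, B4–B5, B5–B6
Every bag has size at most 3, so the width is 3 − 1 = 2 and tw(G) ≤ 2. Since 6–4–3–5–6 is a cycle in G, G is not acyclic. Forests are exactly the graphs of treewidth ≤ 1, so tw(G) ≥ 2. Therefore the treewidth is 2.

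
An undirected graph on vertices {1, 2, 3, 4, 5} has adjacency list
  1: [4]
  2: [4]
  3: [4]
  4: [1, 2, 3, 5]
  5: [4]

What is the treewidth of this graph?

1

A width-1 tree decomposition is:
Bags: B1 = {4, 5}  B2 = {3, 4}  B3 = {1, 4}  B4 = {2, 4}
Tree: B1–B2, B2–B3, B2–B4
Each bag holds 2 vertices, so the decomposition has width 1, which upper-bounds the treewidth. G has an edge, so its treewidth is at least 1. Combining the bounds, tw(G) = 1.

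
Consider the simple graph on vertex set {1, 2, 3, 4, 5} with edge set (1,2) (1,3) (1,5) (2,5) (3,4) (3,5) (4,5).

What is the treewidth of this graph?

A width-2 tree decomposition is:
Bags: B1 = {3, 4, 5}  B2 = {1, 3, 5}  B3 = {1, 2, 5}
Tree: B1–B2, B2–B3
Each bag holds 3 vertices, so the decomposition has width 2, which upper-bounds the treewidth. Conversely, {1, 2, 5} is a clique of size 3, and the vertices of any clique must share a bag in every tree decomposition; so some bag has ≥ 3 vertices and tw(G) ≥ 2. Therefore the treewidth is 2.

2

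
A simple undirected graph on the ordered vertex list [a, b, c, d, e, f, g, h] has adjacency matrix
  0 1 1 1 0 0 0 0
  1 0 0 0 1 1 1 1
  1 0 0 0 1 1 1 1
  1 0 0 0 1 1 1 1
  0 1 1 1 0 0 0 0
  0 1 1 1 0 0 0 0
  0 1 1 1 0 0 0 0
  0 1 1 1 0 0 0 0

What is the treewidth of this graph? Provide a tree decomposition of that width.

Treewidth 3.
Bags: B1 = {b, c, d, h}  B2 = {a, b, c, d}  B3 = {b, c, d, e}  B4 = {b, c, d, f}  B5 = {b, c, d, g}
Tree: B1–B2, B2–B3, B3–B4, B4–B5

The largest bag has 4 vertices, giving width 3; this decomposition certifies tw(G) ≤ 3. For the lower bound: the 4 vertex sets {c,h}, {a,b}, {d}, {e} are disjoint, each induces a connected subgraph, and every pair is joined by at least one edge of G. Contracting each set to a single vertex therefore yields K_{4} as a minor, and since treewidth is minor-monotone, tw(G) ≥ tw(K_{4}) = 3. The upper and lower bounds meet at 3, so that is the treewidth.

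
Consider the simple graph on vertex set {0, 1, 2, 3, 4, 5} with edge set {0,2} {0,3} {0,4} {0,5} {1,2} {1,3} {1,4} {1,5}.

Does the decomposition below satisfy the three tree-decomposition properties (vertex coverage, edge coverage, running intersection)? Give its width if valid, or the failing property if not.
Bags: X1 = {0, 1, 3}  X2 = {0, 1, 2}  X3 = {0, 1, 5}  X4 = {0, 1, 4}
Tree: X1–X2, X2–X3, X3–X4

Vertex coverage: the bags together contain {0, 1, 2, 3, 4, 5}, the full vertex set. Edge coverage: each edge of G has both endpoints in at least one bag. Running intersection: for every vertex, the bags containing it form a connected subtree. All three properties hold, so this is a valid tree decomposition of width max|bag| − 1 = 2, and hence tw(G) ≤ 2.

Yes; width 2.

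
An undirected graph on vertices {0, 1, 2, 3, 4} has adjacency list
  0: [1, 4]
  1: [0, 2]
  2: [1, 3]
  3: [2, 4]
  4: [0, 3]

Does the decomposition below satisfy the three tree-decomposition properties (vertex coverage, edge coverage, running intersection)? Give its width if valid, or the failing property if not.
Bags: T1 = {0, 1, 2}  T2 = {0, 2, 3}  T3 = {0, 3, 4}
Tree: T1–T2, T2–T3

Every vertex of G appears in some bag (union = {0, 1, 2, 3, 4}); every edge is covered by a bag; and for each vertex v the set of bags containing v is connected in the bag tree. The decomposition is therefore valid. The largest bag has 3 vertices, so the width is 2.

Yes; width 2.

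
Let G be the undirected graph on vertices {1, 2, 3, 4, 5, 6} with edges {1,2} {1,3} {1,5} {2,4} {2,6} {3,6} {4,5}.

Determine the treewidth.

A width-2 tree decomposition is:
Bags: B1 = {2, 3, 6}  B2 = {1, 2, 3}  B3 = {1, 2, 4}  B4 = {1, 4, 5}
Tree: B1–B2, B2–B3, B3–B4
Each bag holds 3 vertices, so the decomposition has width 2, which upper-bounds the treewidth. The edges 6–3–1–2–6 form a cycle, so G is not a tree and its treewidth is at least 2. Hence tw(G) = 2 exactly.

2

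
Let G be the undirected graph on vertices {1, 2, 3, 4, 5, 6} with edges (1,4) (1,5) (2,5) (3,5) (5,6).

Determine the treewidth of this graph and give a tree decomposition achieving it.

Each bag holds 2 vertices, so the decomposition has width 1, which upper-bounds the treewidth. G has an edge, so its treewidth is at least 1. Combining the bounds, tw(G) = 1.

Treewidth 1.
One optimal decomposition is:
Bags: B1 = {1, 5}  B2 = {2, 5}  B3 = {5, 6}  B4 = {3, 5}  B5 = {1, 4}
Tree: B1–B2, B1–B3, B2–B4, B1–B5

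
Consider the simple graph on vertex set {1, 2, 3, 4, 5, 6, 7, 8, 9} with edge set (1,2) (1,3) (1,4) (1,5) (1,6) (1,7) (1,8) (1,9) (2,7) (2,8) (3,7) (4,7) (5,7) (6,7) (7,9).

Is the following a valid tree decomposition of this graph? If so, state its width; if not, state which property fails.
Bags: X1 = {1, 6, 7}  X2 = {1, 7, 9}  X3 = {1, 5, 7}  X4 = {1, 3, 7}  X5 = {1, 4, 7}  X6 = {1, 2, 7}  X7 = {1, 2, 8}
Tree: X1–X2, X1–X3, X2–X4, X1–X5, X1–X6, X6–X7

Yes; width 2.

Vertex coverage: the bags together contain {1, 2, 3, 4, 5, 6, 7, 8, 9}, the full vertex set. Edge coverage: each edge of G has both endpoints in at least one bag. Running intersection: for every vertex, the bags containing it form a connected subtree. All three properties hold, so this is a valid tree decomposition of width max|bag| − 1 = 2, and hence tw(G) ≤ 2.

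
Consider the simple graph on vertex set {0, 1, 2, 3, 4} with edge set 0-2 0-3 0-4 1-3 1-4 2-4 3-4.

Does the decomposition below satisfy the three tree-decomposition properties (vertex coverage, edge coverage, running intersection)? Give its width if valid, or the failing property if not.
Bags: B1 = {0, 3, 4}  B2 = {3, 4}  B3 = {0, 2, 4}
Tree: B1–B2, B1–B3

No — vertex 1 appears in no bag.

A tree decomposition must satisfy three properties: every vertex lies in some bag; for every edge, both endpoints lie together in some bag; and for every vertex, the bags containing it form a connected subtree. Here vertex 1 appears in no bag, so the decomposition is invalid.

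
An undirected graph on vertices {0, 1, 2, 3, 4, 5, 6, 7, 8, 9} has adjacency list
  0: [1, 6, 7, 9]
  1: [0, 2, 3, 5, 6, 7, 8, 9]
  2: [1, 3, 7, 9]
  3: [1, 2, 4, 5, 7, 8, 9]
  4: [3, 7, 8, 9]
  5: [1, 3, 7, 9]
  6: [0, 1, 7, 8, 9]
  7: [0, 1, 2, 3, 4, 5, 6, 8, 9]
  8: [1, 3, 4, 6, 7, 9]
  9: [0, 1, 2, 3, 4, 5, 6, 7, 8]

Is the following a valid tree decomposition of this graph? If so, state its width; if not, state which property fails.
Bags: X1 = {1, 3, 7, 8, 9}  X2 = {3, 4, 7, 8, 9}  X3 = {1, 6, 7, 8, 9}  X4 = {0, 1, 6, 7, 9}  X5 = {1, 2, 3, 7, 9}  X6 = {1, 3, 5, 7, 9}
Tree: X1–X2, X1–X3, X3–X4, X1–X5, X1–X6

Yes; width 4.

Checking the three conditions: (i) the bags cover all of {0, 1, 2, 3, 4, 5, 6, 7, 8, 9}; (ii) for each edge, some bag contains both endpoints; (iii) the bags containing any fixed vertex form a subtree. All hold, so the decomposition is valid with width 5 − 1 = 4.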